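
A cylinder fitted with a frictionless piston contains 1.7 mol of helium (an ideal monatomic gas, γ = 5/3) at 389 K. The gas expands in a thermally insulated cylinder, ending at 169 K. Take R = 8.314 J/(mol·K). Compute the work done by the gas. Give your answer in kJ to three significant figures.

W ≈ 4.66 kJ

Adiabatic ⇒ Q = 0, so W_by = −ΔU = nCᵥ(T₁ − T₂).
Cᵥ = 3R/2 = 12.47 J/(mol·K).
W = (1.7)(12.47)(389 − 169) = 4664 J.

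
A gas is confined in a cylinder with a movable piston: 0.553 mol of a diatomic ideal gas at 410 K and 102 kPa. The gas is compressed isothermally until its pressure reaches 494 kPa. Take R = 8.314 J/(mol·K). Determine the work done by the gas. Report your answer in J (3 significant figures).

Isothermal process: W = nRT ln(V₂/V₁) = nRT ln(P₁/P₂).
W = (0.553)(8.314)(410) × ln(102/494)
  = 1885 × ln(0.2065) = 1885 × -1.578
W_by_gas = -2974 J.

W ≈ -2970 J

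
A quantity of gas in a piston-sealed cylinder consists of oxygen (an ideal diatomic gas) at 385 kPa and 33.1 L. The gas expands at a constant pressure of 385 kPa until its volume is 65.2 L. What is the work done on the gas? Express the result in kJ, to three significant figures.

W ≈ -12.4 kJ

Isobaric: W = P ΔV.
W = (385 kPa)(65.2 − 33.1 L) = (385)(32.1) = 12358 J.
Work on gas = −W_by = -12358 J.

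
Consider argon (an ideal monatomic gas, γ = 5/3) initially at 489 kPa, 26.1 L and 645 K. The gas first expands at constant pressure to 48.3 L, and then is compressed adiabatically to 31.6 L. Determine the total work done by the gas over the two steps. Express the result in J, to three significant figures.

Step 1 (isobaric): W = PΔV = (489 kPa)(48.3 − 26.1 L) = 10856 J.
After step 1: P = 489 kPa, V = 48.3 L, T = 1194 K.
Step 2 (adiabatic): W = (P₁V₁ − P₂V₂)/(γ−1) = (23619 − 31340)/0.667 = -11582 J.
W_total = 10856 − 11582 = -725.8 J.

W_total ≈ -726 J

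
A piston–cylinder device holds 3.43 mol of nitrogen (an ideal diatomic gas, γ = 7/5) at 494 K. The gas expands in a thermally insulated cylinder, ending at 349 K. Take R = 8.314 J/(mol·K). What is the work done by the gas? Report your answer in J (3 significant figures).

W ≈ 10300 J

Adiabatic ⇒ Q = 0, so W_by = −ΔU = nCᵥ(T₁ − T₂).
Cᵥ = 5R/2 = 20.79 J/(mol·K).
W = (3.43)(20.79)(494 − 349) = 10337 J.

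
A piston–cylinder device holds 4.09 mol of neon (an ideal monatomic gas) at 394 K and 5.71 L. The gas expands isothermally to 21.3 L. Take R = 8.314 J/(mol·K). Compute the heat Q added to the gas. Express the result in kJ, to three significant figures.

Isothermal ⇒ ΔU = 0, so Q = W = nRT ln(V₂/V₁).
Q = (4.09)(8.314)(394) ln(21.3/5.71) = 13398 × 1.316 = 17638 J.

Q ≈ 17.6 kJ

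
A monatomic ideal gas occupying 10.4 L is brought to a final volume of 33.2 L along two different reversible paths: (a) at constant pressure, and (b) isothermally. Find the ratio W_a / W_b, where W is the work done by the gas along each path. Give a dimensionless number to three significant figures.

Path (a) isobaric: W = P₁(V₂ − V₁) → W_a/(P₁V₁) = 2.192.
Path (b) isothermal: W = P₁V₁ ln(V₂/V₁) → W_b/(P₁V₁) = 1.161.
W_a / W_b = 2.192 / 1.161 = 1.889.

W_a / W_b ≈ 1.89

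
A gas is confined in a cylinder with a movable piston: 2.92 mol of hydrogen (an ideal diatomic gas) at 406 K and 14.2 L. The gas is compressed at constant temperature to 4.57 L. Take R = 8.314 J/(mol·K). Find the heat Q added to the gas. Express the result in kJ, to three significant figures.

Isothermal ⇒ ΔU = 0, so Q = W = nRT ln(V₂/V₁).
Q = (2.92)(8.314)(406) ln(4.57/14.2) = 9856 × -1.134 = -11174 J.

Q ≈ -11.2 kJ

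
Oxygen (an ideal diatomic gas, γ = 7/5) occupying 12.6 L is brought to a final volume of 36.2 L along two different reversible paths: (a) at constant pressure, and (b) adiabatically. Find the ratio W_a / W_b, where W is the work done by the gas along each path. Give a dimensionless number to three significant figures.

W_a / W_b ≈ 2.18

Path (a) isobaric: W = P₁(V₂ − V₁) → W_a/(P₁V₁) = 1.873.
Path (b) adiabatic: W = P₁V₁(1 − (V₁/V₂)^(γ−1))/(γ−1) → W_b/(P₁V₁) = 0.8609.
W_a / W_b = 1.873 / 0.8609 = 2.176.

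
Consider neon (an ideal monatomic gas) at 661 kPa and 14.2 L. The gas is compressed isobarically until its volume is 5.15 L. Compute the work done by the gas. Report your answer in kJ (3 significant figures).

Isobaric: W = P ΔV.
W = (661 kPa)(5.15 − 14.2 L) = (661)(-9.05) = -5982 J.

W ≈ -5.98 kJ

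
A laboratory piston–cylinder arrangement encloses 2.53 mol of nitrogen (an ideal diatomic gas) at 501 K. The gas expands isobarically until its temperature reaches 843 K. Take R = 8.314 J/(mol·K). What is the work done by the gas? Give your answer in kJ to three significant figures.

Isobaric: W = P ΔV = nR ΔT.
W = (2.53)(8.314)(843 − 501) = 7194 J.

W ≈ 7.19 kJ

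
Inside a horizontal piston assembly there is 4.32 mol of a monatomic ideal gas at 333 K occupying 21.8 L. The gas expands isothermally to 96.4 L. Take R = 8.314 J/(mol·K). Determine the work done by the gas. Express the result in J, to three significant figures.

Isothermal: W = nRT ln(V₂/V₁).
W = (4.32)(8.314)(333) × ln(96.4/21.8)
  = 11960 × 1.487
W_by_gas = 17780 J.

W ≈ 17800 J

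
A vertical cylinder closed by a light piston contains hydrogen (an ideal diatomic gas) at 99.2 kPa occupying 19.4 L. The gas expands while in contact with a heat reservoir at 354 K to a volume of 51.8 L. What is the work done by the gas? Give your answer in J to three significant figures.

Isothermal: W = nRT ln(V₂/V₁) = P₁V₁ ln(V₂/V₁).
P₁V₁ = (99.2 kPa)(19.4 L) = 1924 J.
W = 1924 × ln(51.8/19.4) = 1924 × 0.9821
W_by_gas = 1890 J.

W ≈ 1890 J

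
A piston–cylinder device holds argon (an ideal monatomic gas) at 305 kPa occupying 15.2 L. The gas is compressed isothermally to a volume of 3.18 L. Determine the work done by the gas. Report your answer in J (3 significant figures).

Isothermal: W = nRT ln(V₂/V₁) = P₁V₁ ln(V₂/V₁).
P₁V₁ = (305 kPa)(15.2 L) = 4636 J.
W = 4636 × ln(3.18/15.2) = 4636 × -1.564
W_by_gas = -7253 J.

W ≈ -7250 J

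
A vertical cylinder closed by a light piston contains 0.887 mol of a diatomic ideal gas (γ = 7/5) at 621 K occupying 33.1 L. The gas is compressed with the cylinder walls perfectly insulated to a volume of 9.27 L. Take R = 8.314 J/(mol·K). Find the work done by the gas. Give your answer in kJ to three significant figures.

Adiabatic: TV^(γ−1) = const with γ = 7/5.
T₂ = T₁ (V₁/V₂)^(γ−1) = 621 × (33.1/9.27)^0.4 = 621 × 1.664 = 1033 K.
W_by = nCᵥ(T₁ − T₂) = (0.887)(20.79)(621 − 1033) = -7600 J.

W ≈ -7.60 kJ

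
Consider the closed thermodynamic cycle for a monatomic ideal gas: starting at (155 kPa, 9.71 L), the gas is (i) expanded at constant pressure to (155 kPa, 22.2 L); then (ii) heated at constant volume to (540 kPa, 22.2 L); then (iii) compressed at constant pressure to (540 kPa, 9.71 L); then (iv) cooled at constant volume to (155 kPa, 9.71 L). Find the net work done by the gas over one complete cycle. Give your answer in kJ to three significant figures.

Constant-volume legs do no work.
W(i) = (155)(22.2 − 9.71) = 1936 J; W(iii) = (540)(9.71 − 22.2) = -6745 J.
W_net = 1936 − 6745 = -4809 J (the counter-clockwise enclosed area).

W_net ≈ -4.81 kJ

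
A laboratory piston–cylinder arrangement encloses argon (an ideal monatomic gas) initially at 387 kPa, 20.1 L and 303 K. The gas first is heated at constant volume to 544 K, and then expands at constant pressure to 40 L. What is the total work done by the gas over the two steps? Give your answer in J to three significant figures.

Step 1 (isochoric): W = 0 (constant volume).
After step 1: P = 694.8 kPa (V unchanged).
Step 2 (isobaric): W = PΔV = (694.8 kPa)(40 − 20.1 L) = 13827 J.
W_total = 0 + 13827 = 13827 J.

W_total ≈ 13800 J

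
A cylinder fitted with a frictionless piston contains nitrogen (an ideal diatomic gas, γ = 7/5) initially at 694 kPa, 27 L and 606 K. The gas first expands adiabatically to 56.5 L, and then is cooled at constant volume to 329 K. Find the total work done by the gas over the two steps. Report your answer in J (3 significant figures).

W_total ≈ 12000 J

Step 1 (adiabatic): W = (P₁V₁ − P₂V₂)/(γ−1) = (18738 − 13946)/0.4 = 11980 J.
Step 2 (isochoric): W = 0 (constant volume).
W_total = 11980 + 0 = 11980 J.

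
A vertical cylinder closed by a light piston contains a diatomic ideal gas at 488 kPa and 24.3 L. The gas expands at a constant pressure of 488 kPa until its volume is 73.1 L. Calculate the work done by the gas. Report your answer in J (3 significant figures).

W ≈ 23800 J

Isobaric: W = P ΔV.
W = (488 kPa)(73.1 − 24.3 L) = (488)(48.8) = 23814 J.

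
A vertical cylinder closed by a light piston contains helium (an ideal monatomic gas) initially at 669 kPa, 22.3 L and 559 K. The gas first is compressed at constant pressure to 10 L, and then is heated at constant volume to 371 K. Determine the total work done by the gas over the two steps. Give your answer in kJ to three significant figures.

W_total ≈ -8.23 kJ

Step 1 (isobaric): W = PΔV = (669 kPa)(10 − 22.3 L) = -8229 J.
Step 2 (isochoric): W = 0 (constant volume).
W_total = -8229 + 0 = -8229 J.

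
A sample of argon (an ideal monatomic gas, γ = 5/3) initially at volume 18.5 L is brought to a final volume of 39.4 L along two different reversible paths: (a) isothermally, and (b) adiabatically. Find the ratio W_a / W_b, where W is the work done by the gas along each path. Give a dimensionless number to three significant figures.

Path (a) isothermal: W = P₁V₁ ln(V₂/V₁) → W_a/(P₁V₁) = 0.756.
Path (b) adiabatic: W = P₁V₁(1 − (V₁/V₂)^(γ−1))/(γ−1) → W_b/(P₁V₁) = 0.5938.
W_a / W_b = 0.756 / 0.5938 = 1.273.

W_a / W_b ≈ 1.27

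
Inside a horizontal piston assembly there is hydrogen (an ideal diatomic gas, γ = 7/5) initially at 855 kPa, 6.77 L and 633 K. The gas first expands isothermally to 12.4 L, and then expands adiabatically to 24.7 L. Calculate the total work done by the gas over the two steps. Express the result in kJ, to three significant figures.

Step 1 (isothermal): W = P₁V₁ ln(V₂/V₁) = (5788) ln(12.4/6.77) = 3503 J.
After step 1: P = 466.8 kPa, V = 12.4 L, T = 633 K.
Step 2 (adiabatic): W = (P₁V₁ − P₂V₂)/(γ−1) = (5788 − 4394)/0.4 = 3486 J.
W_total = 3503 + 3486 = 6989 J.

W_total ≈ 6.99 kJ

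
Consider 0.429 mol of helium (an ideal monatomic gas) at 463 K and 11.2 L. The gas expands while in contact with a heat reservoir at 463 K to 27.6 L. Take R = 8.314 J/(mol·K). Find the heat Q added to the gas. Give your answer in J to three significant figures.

Isothermal ⇒ ΔU = 0, so Q = W = nRT ln(V₂/V₁).
Q = (0.429)(8.314)(463) ln(27.6/11.2) = 1651 × 0.9019 = 1489 J.

Q ≈ 1490 J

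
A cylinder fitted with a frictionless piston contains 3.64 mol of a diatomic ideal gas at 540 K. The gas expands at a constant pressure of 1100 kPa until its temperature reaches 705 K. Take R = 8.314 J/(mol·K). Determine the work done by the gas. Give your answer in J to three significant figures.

W ≈ 4990 J

Isobaric: W = P ΔV = nR ΔT.
W = (3.64)(8.314)(705 − 540) = 4993 J.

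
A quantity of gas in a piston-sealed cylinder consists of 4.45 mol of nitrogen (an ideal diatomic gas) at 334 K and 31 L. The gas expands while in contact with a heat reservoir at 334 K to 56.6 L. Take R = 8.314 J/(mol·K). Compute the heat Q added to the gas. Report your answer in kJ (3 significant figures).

Q ≈ 7.44 kJ

Isothermal ⇒ ΔU = 0, so Q = W = nRT ln(V₂/V₁).
Q = (4.45)(8.314)(334) ln(56.6/31) = 12357 × 0.602 = 7439 J.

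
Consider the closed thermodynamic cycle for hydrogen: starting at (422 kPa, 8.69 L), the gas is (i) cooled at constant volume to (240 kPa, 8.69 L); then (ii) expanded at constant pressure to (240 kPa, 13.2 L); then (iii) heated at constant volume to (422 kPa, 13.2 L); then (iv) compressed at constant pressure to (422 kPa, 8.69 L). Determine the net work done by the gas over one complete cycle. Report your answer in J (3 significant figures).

W_net ≈ -821 J

Constant-volume legs do no work.
W(ii) = (240)(13.2 − 8.69) = 1082 J; W(iv) = (422)(8.69 − 13.2) = -1903 J.
W_net = 1082 − 1903 = -820.8 J (the counter-clockwise enclosed area).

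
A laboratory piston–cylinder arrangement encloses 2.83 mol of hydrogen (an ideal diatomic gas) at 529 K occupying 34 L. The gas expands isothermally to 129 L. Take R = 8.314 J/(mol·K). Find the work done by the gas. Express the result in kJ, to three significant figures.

W ≈ 16.6 kJ

Isothermal: W = nRT ln(V₂/V₁).
W = (2.83)(8.314)(529) × ln(129/34)
  = 12447 × 1.333
W_by_gas = 16597 J.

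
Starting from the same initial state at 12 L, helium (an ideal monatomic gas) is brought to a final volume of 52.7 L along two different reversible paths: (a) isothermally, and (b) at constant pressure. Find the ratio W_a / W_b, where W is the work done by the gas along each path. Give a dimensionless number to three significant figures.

Path (a) isothermal: W = P₁V₁ ln(V₂/V₁) → W_a/(P₁V₁) = 1.48.
Path (b) isobaric: W = P₁(V₂ − V₁) → W_b/(P₁V₁) = 3.392.
W_a / W_b = 1.48 / 3.392 = 0.4363.

W_a / W_b ≈ 0.436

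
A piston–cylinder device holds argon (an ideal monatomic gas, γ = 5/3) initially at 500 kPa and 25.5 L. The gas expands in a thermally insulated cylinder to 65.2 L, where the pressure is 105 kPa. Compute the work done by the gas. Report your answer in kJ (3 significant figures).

W ≈ 8.86 kJ

Adiabatic: W = (P₁V₁ − P₂V₂)/(γ − 1) with γ = 5/3.
P₁V₁ = 12750 J, P₂V₂ = 6846 J.
W = (12750 − 6846) / 0.6667 = 8856 J.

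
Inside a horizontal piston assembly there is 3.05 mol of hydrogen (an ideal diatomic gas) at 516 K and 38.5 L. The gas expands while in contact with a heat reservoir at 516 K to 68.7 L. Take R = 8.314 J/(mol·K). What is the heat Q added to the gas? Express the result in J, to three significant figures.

Q ≈ 7580 J

Isothermal ⇒ ΔU = 0, so Q = W = nRT ln(V₂/V₁).
Q = (3.05)(8.314)(516) ln(68.7/38.5) = 13085 × 0.5791 = 7577 J.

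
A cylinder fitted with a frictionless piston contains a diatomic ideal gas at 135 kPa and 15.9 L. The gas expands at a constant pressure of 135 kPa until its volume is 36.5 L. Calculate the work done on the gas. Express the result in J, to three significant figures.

Isobaric: W = P ΔV.
W = (135 kPa)(36.5 − 15.9 L) = (135)(20.6) = 2781 J.
Work on gas = −W_by = -2781 J.

W ≈ -2780 J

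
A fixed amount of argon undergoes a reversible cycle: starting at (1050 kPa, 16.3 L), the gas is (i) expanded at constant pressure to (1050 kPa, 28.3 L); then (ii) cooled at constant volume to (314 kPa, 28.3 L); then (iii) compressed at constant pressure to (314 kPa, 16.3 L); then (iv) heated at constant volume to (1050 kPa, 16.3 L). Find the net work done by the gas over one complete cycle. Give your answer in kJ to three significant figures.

Constant-volume legs do no work.
W(i) = (1050)(28.3 − 16.3) = 12600 J; W(iii) = (314)(16.3 − 28.3) = -3768 J.
W_net = 12600 − 3768 = 8832 J (the clockwise enclosed area).

W_net ≈ 8.83 kJ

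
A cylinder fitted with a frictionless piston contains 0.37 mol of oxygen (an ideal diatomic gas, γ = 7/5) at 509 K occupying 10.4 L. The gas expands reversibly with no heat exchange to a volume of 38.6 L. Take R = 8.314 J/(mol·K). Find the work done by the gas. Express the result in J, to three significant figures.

Adiabatic: TV^(γ−1) = const with γ = 7/5.
T₂ = T₁ (V₁/V₂)^(γ−1) = 509 × (10.4/38.6)^0.4 = 509 × 0.5918 = 301.2 K.
W_by = nCᵥ(T₁ − T₂) = (0.37)(20.79)(509 − 301.2) = 1598 J.

W ≈ 1600 J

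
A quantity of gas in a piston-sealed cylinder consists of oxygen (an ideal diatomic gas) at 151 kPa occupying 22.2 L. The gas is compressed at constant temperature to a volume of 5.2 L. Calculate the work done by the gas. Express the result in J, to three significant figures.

W ≈ -4870 J

Isothermal: W = nRT ln(V₂/V₁) = P₁V₁ ln(V₂/V₁).
P₁V₁ = (151 kPa)(22.2 L) = 3352 J.
W = 3352 × ln(5.2/22.2) = 3352 × -1.451
W_by_gas = -4865 J.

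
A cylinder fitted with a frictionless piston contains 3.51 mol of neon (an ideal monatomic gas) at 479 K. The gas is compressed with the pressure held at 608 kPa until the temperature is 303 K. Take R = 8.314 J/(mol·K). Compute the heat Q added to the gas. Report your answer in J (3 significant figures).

Isobaric: W = nRΔT = (3.51)(8.314)(-176) = -5136 J.
ΔU = nCᵥΔT with Cᵥ = 3R/2: ΔU = (3.51)(12.47)(-176) = -7704 J.
Q = ΔU + W = -7704 − 5136 = -12840 J.

Q ≈ -12800 J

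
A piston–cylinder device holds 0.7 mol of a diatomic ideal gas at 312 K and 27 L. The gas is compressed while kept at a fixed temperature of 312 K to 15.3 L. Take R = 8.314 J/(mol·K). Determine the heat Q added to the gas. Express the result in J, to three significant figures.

Isothermal ⇒ ΔU = 0, so Q = W = nRT ln(V₂/V₁).
Q = (0.7)(8.314)(312) ln(15.3/27) = 1816 × -0.568 = -1031 J.

Q ≈ -1030 J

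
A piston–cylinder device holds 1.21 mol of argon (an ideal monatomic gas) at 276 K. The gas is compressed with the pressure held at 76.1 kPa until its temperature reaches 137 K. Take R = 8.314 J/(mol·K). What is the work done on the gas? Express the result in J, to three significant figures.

W ≈ 1400 J

Isobaric: W = P ΔV = nR ΔT.
W = (1.21)(8.314)(137 − 276) = -1398 J.
Work on gas = −W_by = 1398 J.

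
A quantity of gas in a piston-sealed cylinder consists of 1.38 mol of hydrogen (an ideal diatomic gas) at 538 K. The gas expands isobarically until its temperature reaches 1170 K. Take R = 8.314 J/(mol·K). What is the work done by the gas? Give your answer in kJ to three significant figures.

W ≈ 7.25 kJ

Isobaric: W = P ΔV = nR ΔT.
W = (1.38)(8.314)(1170 − 538) = 7251 J.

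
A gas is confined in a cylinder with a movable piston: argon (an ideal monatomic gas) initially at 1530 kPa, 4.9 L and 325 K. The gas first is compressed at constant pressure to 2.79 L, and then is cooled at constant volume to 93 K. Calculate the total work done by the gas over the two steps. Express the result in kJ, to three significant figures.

W_total ≈ -3.23 kJ

Step 1 (isobaric): W = PΔV = (1530 kPa)(2.79 − 4.9 L) = -3228 J.
Step 2 (isochoric): W = 0 (constant volume).
W_total = -3228 + 0 = -3228 J.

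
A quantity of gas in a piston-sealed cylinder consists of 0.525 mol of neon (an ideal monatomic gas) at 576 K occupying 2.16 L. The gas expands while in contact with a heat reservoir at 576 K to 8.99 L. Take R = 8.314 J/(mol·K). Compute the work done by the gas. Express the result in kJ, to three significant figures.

Isothermal: W = nRT ln(V₂/V₁).
W = (0.525)(8.314)(576) × ln(8.99/2.16)
  = 2514 × 1.426
W_by_gas = 3585 J.

W ≈ 3.59 kJ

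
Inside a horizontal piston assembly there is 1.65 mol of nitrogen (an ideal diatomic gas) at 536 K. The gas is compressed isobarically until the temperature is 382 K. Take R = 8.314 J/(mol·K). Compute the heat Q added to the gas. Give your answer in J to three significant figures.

Q ≈ -7390 J

Isobaric: W = nRΔT = (1.65)(8.314)(-154) = -2113 J.
ΔU = nCᵥΔT with Cᵥ = 5R/2: ΔU = (1.65)(20.79)(-154) = -5281 J.
Q = ΔU + W = -5281 − 2113 = -7394 J.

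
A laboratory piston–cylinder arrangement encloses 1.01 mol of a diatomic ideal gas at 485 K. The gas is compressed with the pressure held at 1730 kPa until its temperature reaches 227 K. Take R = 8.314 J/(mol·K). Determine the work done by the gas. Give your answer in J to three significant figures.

Isobaric: W = P ΔV = nR ΔT.
W = (1.01)(8.314)(227 − 485) = -2166 J.

W ≈ -2170 J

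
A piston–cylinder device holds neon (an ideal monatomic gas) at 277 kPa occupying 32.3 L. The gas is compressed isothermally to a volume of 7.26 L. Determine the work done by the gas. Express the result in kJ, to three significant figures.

W ≈ -13.4 kJ

Isothermal: W = nRT ln(V₂/V₁) = P₁V₁ ln(V₂/V₁).
P₁V₁ = (277 kPa)(32.3 L) = 8947 J.
W = 8947 × ln(7.26/32.3) = 8947 × -1.493
W_by_gas = -13355 J.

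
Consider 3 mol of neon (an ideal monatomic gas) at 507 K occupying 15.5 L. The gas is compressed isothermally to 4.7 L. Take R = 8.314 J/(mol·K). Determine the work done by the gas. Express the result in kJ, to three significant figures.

Isothermal: W = nRT ln(V₂/V₁).
W = (3)(8.314)(507) × ln(4.7/15.5)
  = 12646 × -1.193
W_by_gas = -15090 J.

W ≈ -15.1 kJ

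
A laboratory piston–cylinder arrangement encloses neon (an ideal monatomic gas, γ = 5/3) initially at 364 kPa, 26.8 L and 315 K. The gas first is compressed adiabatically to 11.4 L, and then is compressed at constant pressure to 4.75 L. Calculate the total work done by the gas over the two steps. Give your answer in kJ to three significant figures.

Step 1 (adiabatic): W = (P₁V₁ − P₂V₂)/(γ−1) = (9755 − 17247)/0.667 = -11238 J.
After step 1: P = 1513 kPa, V = 11.4 L, T = 556.9 K.
Step 2 (isobaric): W = PΔV = (1513 kPa)(4.75 − 11.4 L) = -10061 J.
W_total = -11238 − 10061 = -21299 J.

W_total ≈ -21.3 kJ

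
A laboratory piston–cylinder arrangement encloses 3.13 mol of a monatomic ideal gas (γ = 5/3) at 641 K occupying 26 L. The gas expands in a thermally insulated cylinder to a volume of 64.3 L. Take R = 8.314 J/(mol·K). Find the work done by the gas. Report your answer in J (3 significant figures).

Adiabatic: TV^(γ−1) = const with γ = 5/3.
T₂ = T₁ (V₁/V₂)^(γ−1) = 641 × (26/64.3)^0.667 = 641 × 0.5468 = 350.5 K.
W_by = nCᵥ(T₁ − T₂) = (3.13)(12.47)(641 − 350.5) = 11339 J.

W ≈ 11300 J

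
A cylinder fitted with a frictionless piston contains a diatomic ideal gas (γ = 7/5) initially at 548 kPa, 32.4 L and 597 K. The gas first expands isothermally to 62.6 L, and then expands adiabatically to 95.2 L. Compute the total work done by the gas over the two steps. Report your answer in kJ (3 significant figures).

W_total ≈ 18.5 kJ

Step 1 (isothermal): W = P₁V₁ ln(V₂/V₁) = (17755) ln(62.6/32.4) = 11694 J.
After step 1: P = 283.6 kPa, V = 62.6 L, T = 597 K.
Step 2 (adiabatic): W = (P₁V₁ − P₂V₂)/(γ−1) = (17755 − 15014)/0.4 = 6853 J.
W_total = 11694 + 6853 = 18546 J.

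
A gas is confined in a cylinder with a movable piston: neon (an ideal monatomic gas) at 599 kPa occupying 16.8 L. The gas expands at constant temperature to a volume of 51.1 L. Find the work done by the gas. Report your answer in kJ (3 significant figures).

Isothermal: W = nRT ln(V₂/V₁) = P₁V₁ ln(V₂/V₁).
P₁V₁ = (599 kPa)(16.8 L) = 10063 J.
W = 10063 × ln(51.1/16.8) = 10063 × 1.112
W_by_gas = 11194 J.

W ≈ 11.2 kJ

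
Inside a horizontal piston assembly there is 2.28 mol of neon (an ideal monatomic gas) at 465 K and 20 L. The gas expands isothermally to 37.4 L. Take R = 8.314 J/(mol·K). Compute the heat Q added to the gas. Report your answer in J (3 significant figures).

Isothermal ⇒ ΔU = 0, so Q = W = nRT ln(V₂/V₁).
Q = (2.28)(8.314)(465) ln(37.4/20) = 8815 × 0.6259 = 5517 J.

Q ≈ 5520 J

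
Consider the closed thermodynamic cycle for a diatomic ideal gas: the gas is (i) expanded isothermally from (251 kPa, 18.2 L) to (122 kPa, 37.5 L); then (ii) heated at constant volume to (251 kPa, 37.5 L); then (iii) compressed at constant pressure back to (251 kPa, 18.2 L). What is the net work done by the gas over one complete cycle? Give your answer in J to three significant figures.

Leg (i): W = PᵢVᵢ ln(V_f/Vᵢ) = (4568) ln(37.5/18.2) = 3302 J.
Leg (ii): W = 0.
Leg (iii): W = PΔV = (251)(18.2 − 37.5) = -4844 J.
W_net = 3302 − 4844 = -1542 J.

W_net ≈ -1540 J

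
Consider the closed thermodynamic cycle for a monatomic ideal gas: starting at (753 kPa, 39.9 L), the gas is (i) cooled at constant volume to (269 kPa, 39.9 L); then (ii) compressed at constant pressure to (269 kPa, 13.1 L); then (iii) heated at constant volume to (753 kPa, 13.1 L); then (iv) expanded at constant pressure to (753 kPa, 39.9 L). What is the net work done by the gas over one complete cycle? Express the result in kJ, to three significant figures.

W_net ≈ 13.0 kJ

Constant-volume legs do no work.
W(ii) = (269)(13.1 − 39.9) = -7209 J; W(iv) = (753)(39.9 − 13.1) = 20180 J.
W_net = -7209 + 20180 = 12971 J (the clockwise enclosed area).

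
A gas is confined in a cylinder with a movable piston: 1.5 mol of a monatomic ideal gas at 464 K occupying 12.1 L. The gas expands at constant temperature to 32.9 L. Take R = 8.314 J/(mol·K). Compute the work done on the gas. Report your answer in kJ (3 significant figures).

Isothermal: W = nRT ln(V₂/V₁).
W = (1.5)(8.314)(464) × ln(32.9/12.1)
  = 5787 × 1
W_by_gas = 5788 J; work on gas = −W_by = -5788 J.

W ≈ -5.79 kJ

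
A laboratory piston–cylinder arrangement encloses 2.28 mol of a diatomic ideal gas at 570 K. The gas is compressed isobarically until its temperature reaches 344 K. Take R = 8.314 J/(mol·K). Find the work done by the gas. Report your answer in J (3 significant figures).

Isobaric: W = P ΔV = nR ΔT.
W = (2.28)(8.314)(344 − 570) = -4284 J.

W ≈ -4280 J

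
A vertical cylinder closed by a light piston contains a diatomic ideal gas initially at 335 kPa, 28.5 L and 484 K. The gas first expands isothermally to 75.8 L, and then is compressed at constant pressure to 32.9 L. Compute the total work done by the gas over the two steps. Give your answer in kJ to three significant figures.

W_total ≈ 3.94 kJ

Step 1 (isothermal): W = P₁V₁ ln(V₂/V₁) = (9548) ln(75.8/28.5) = 9339 J.
After step 1: P = 126 kPa, V = 75.8 L, T = 484 K.
Step 2 (isobaric): W = PΔV = (126 kPa)(32.9 − 75.8 L) = -5404 J.
W_total = 9339 − 5404 = 3936 J.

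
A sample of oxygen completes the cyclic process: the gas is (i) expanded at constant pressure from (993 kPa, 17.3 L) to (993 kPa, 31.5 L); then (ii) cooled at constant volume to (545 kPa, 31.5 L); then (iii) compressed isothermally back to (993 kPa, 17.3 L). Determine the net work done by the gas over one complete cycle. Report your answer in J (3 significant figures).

W_net ≈ 3810 J

Leg (i): W = PΔV = (993)(31.5 − 17.3) = 14101 J.
Leg (ii): W = 0.
Leg (iii): W = PᵢVᵢ ln(V_f/Vᵢ) = (17168) ln(17.3/31.5) = -10288 J.
W_net = 14101 − 10288 = 3812 J.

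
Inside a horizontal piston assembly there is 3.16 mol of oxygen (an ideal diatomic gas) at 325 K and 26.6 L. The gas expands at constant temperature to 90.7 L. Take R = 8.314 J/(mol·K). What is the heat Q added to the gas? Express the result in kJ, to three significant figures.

Q ≈ 10.5 kJ

Isothermal ⇒ ΔU = 0, so Q = W = nRT ln(V₂/V₁).
Q = (3.16)(8.314)(325) ln(90.7/26.6) = 8538 × 1.227 = 10474 J.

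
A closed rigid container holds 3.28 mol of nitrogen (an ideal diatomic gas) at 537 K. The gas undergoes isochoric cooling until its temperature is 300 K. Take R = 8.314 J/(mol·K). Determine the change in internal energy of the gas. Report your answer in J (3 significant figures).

ΔU ≈ -16200 J

Constant volume ⇒ W = 0, so Q = ΔU = nCᵥΔT with Cᵥ = 5R/2 = 20.79 J/(mol·K).
ΔU = (3.28)(20.79)(300 − 537) = -16157 J.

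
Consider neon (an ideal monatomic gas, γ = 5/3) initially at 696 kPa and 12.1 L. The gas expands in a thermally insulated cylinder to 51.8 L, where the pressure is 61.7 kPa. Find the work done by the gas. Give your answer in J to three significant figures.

Adiabatic: W = (P₁V₁ − P₂V₂)/(γ − 1) with γ = 5/3.
P₁V₁ = 8422 J, P₂V₂ = 3196 J.
W = (8422 − 3196) / 0.6667 = 7838 J.

W ≈ 7840 J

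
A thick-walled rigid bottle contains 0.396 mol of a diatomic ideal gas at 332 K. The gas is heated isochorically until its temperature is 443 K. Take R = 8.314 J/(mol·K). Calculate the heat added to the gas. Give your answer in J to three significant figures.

Q ≈ 914 J

Constant volume ⇒ W = 0, so Q = ΔU = nCᵥΔT with Cᵥ = 5R/2 = 20.79 J/(mol·K).
ΔU = (0.396)(20.79)(443 − 332) = 913.6 J.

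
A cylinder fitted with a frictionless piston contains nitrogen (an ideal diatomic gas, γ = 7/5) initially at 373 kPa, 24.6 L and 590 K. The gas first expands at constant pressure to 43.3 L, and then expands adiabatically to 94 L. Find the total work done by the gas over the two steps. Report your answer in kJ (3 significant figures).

Step 1 (isobaric): W = PΔV = (373 kPa)(43.3 − 24.6 L) = 6975 J.
After step 1: P = 373 kPa, V = 43.3 L, T = 1038 K.
Step 2 (adiabatic): W = (P₁V₁ − P₂V₂)/(γ−1) = (16151 − 11845)/0.4 = 10764 J.
W_total = 6975 + 10764 = 17739 J.

W_total ≈ 17.7 kJ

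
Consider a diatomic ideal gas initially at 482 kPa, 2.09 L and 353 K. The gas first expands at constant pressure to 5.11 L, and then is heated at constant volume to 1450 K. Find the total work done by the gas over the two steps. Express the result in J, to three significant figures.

Step 1 (isobaric): W = PΔV = (482 kPa)(5.11 − 2.09 L) = 1456 J.
Step 2 (isochoric): W = 0 (constant volume).
W_total = 1456 + 0 = 1456 J.

W_total ≈ 1460 J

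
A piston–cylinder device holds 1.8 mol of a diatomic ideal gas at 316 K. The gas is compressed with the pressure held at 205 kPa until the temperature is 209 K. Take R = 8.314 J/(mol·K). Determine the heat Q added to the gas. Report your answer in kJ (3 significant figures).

Isobaric: W = nRΔT = (1.8)(8.314)(-107) = -1601 J.
ΔU = nCᵥΔT with Cᵥ = 5R/2: ΔU = (1.8)(20.79)(-107) = -4003 J.
Q = ΔU + W = -4003 − 1601 = -5604 J.

Q ≈ -5.60 kJ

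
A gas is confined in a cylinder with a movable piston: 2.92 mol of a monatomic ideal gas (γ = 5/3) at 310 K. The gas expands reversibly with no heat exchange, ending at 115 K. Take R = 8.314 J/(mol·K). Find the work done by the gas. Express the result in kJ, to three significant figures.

W ≈ 7.10 kJ

Adiabatic ⇒ Q = 0, so W_by = −ΔU = nCᵥ(T₁ − T₂).
Cᵥ = 3R/2 = 12.47 J/(mol·K).
W = (2.92)(12.47)(310 − 115) = 7101 J.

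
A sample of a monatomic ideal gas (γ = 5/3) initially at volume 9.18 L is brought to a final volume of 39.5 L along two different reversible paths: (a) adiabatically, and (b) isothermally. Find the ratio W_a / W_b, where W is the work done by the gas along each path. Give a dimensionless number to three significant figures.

W_a / W_b ≈ 0.639

Path (a) adiabatic: W = P₁V₁(1 − (V₁/V₂)^(γ−1))/(γ−1) → W_a/(P₁V₁) = 0.933.
Path (b) isothermal: W = P₁V₁ ln(V₂/V₁) → W_b/(P₁V₁) = 1.459.
W_a / W_b = 0.933 / 1.459 = 0.6394.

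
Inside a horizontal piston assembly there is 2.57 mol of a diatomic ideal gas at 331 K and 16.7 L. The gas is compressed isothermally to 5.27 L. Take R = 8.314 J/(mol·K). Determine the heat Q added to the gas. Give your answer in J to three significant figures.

Q ≈ -8160 J

Isothermal ⇒ ΔU = 0, so Q = W = nRT ln(V₂/V₁).
Q = (2.57)(8.314)(331) ln(5.27/16.7) = 7072 × -1.153 = -8157 J.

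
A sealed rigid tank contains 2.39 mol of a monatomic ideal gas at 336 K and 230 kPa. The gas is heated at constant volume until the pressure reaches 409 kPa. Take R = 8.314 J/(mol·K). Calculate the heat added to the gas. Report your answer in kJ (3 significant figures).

Q ≈ 7.79 kJ

Constant volume ⇒ W = 0, so Q = ΔU = nCᵥΔT with Cᵥ = 3R/2 = 12.47 J/(mol·K).
At constant V, T₂/T₁ = P₂/P₁ ⇒ ΔT = T₁(P₂/P₁ − 1) = 336·(409/230 − 1) = 261.5 K.
ΔU = (2.39)(12.47)(261.5) = 7794 J.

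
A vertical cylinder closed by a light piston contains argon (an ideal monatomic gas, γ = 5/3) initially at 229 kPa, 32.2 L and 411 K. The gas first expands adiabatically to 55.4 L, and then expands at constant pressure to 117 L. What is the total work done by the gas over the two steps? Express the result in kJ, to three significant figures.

W_total ≈ 9.07 kJ

Step 1 (adiabatic): W = (P₁V₁ − P₂V₂)/(γ−1) = (7374 − 5136)/0.667 = 3357 J.
After step 1: P = 92.7 kPa, V = 55.4 L, T = 286.2 K.
Step 2 (isobaric): W = PΔV = (92.7 kPa)(117 − 55.4 L) = 5710 J.
W_total = 3357 + 5710 = 9068 J.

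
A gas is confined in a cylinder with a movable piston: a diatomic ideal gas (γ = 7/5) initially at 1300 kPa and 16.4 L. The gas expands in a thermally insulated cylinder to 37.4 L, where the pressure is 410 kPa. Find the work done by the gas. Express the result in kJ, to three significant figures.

W ≈ 15.0 kJ

Adiabatic: W = (P₁V₁ − P₂V₂)/(γ − 1) with γ = 7/5.
P₁V₁ = 21320 J, P₂V₂ = 15334 J.
W = (21320 − 15334) / 0.4 = 14965 J.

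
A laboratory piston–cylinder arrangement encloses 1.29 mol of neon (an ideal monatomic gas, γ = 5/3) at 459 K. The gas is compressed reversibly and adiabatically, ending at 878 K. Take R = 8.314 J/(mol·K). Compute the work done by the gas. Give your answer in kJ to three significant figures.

Adiabatic ⇒ Q = 0, so W_by = −ΔU = nCᵥ(T₁ − T₂).
Cᵥ = 3R/2 = 12.47 J/(mol·K).
W = (1.29)(12.47)(459 − 878) = -6741 J.

W ≈ -6.74 kJ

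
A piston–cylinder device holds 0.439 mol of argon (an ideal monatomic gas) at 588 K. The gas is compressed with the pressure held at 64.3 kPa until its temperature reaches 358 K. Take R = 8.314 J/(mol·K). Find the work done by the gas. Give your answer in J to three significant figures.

W ≈ -839 J

Isobaric: W = P ΔV = nR ΔT.
W = (0.439)(8.314)(358 − 588) = -839.5 J.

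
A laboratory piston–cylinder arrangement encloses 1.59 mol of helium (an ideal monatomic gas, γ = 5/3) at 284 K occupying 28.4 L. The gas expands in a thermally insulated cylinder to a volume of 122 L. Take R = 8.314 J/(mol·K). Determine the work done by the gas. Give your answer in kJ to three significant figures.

W ≈ 3.50 kJ

Adiabatic: TV^(γ−1) = const with γ = 5/3.
T₂ = T₁ (V₁/V₂)^(γ−1) = 284 × (28.4/122)^0.667 = 284 × 0.3784 = 107.5 K.
W_by = nCᵥ(T₁ − T₂) = (1.59)(12.47)(284 − 107.5) = 3500 J.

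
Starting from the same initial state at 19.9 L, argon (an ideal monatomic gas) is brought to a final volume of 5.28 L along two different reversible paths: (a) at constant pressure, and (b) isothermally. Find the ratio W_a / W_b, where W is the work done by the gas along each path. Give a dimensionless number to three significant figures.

Path (a) isobaric: W = P₁(V₂ − V₁) → W_a/(P₁V₁) = -0.7347.
Path (b) isothermal: W = P₁V₁ ln(V₂/V₁) → W_b/(P₁V₁) = -1.327.
W_a / W_b = -0.7347 / -1.327 = 0.5537.

W_a / W_b ≈ 0.554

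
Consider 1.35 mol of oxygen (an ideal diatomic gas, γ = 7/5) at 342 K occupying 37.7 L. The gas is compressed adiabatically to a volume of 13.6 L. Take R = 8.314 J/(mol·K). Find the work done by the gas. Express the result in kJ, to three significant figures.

W ≈ -4.83 kJ

Adiabatic: TV^(γ−1) = const with γ = 7/5.
T₂ = T₁ (V₁/V₂)^(γ−1) = 342 × (37.7/13.6)^0.4 = 342 × 1.504 = 514.2 K.
W_by = nCᵥ(T₁ − T₂) = (1.35)(20.79)(342 − 514.2) = -4832 J.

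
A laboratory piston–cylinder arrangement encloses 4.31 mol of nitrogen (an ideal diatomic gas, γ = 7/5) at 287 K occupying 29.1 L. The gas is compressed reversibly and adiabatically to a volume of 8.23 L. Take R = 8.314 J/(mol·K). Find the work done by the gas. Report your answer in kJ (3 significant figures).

W ≈ -16.9 kJ

Adiabatic: TV^(γ−1) = const with γ = 7/5.
T₂ = T₁ (V₁/V₂)^(γ−1) = 287 × (29.1/8.23)^0.4 = 287 × 1.657 = 475.6 K.
W_by = nCᵥ(T₁ − T₂) = (4.31)(20.79)(287 − 475.6) = -16899 J.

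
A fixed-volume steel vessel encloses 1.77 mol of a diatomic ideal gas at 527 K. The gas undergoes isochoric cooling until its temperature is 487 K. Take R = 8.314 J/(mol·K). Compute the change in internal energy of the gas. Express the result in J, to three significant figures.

Constant volume ⇒ W = 0, so Q = ΔU = nCᵥΔT with Cᵥ = 5R/2 = 20.79 J/(mol·K).
ΔU = (1.77)(20.79)(487 − 527) = -1472 J.

ΔU ≈ -1470 J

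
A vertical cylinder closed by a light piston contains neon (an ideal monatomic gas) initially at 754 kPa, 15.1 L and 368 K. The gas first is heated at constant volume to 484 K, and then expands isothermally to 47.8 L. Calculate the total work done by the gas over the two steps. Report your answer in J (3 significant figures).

Step 1 (isochoric): W = 0 (constant volume).
After step 1: P = 991.7 kPa (V unchanged).
Step 2 (isothermal): W = P₁V₁ ln(V₂/V₁) = (14974) ln(47.8/15.1) = 17255 J.
W_total = 0 + 17255 = 17255 J.

W_total ≈ 17300 J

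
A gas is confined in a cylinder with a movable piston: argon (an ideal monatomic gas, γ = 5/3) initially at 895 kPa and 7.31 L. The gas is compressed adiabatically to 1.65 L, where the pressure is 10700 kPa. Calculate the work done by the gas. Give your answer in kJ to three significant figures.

W ≈ -16.7 kJ

Adiabatic: W = (P₁V₁ − P₂V₂)/(γ − 1) with γ = 5/3.
P₁V₁ = 6542 J, P₂V₂ = 17655 J.
W = (6542 − 17655) / 0.6667 = -16669 J.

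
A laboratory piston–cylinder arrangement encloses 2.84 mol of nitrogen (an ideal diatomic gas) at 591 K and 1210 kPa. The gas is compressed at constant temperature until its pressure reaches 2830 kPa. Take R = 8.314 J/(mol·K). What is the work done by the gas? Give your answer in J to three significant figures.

W ≈ -11900 J

Isothermal process: W = nRT ln(V₂/V₁) = nRT ln(P₁/P₂).
W = (2.84)(8.314)(591) × ln(1210/2830)
  = 13955 × ln(0.4276) = 13955 × -0.8497
W_by_gas = -11857 J.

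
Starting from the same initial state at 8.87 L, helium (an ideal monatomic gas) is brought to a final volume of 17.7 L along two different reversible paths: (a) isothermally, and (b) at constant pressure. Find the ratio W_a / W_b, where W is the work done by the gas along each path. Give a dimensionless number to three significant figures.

W_a / W_b ≈ 0.694

Path (a) isothermal: W = P₁V₁ ln(V₂/V₁) → W_a/(P₁V₁) = 0.6909.
Path (b) isobaric: W = P₁(V₂ − V₁) → W_b/(P₁V₁) = 0.9955.
W_a / W_b = 0.6909 / 0.9955 = 0.694.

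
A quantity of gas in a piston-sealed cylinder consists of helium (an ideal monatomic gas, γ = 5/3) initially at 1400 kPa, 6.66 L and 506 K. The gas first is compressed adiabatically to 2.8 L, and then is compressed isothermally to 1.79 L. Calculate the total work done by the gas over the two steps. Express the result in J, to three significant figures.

W_total ≈ -18400 J

Step 1 (adiabatic): W = (P₁V₁ − P₂V₂)/(γ−1) = (9324 − 16614)/0.667 = -10935 J.
After step 1: P = 5934 kPa, V = 2.8 L, T = 901.6 K.
Step 2 (isothermal): W = P₁V₁ ln(V₂/V₁) = (16614) ln(1.79/2.8) = -7433 J.
W_total = -10935 − 7433 = -18369 J.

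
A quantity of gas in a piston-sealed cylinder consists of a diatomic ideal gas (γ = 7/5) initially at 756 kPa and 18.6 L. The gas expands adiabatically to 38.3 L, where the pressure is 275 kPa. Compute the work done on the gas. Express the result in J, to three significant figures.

W ≈ -8820 J

Adiabatic: W = (P₁V₁ − P₂V₂)/(γ − 1) with γ = 7/5.
P₁V₁ = 14062 J, P₂V₂ = 10532 J.
W = (14062 − 10532) / 0.4 = 8823 J.
Work on gas = −W_by = -8823 J.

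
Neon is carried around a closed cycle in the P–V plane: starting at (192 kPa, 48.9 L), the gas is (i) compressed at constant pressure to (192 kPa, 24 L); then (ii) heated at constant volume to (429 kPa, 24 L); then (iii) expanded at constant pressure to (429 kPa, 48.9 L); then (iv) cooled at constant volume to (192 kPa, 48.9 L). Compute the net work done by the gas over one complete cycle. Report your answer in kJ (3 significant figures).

Constant-volume legs do no work.
W(i) = (192)(24 − 48.9) = -4781 J; W(iii) = (429)(48.9 − 24) = 10682 J.
W_net = -4781 + 10682 = 5901 J (the clockwise enclosed area).

W_net ≈ 5.90 kJ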